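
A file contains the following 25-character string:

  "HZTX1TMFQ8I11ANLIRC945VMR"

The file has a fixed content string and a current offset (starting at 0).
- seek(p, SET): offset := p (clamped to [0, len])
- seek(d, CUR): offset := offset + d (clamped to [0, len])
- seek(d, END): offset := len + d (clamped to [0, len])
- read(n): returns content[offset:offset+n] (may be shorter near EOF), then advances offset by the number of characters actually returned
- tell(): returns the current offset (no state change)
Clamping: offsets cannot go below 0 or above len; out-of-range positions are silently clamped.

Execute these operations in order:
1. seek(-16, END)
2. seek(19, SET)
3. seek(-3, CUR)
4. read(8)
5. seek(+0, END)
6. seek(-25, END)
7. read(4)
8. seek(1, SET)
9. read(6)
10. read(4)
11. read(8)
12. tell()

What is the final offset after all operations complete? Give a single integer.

Answer: 19

Derivation:
After 1 (seek(-16, END)): offset=9
After 2 (seek(19, SET)): offset=19
After 3 (seek(-3, CUR)): offset=16
After 4 (read(8)): returned 'IRC945VM', offset=24
After 5 (seek(+0, END)): offset=25
After 6 (seek(-25, END)): offset=0
After 7 (read(4)): returned 'HZTX', offset=4
After 8 (seek(1, SET)): offset=1
After 9 (read(6)): returned 'ZTX1TM', offset=7
After 10 (read(4)): returned 'FQ8I', offset=11
After 11 (read(8)): returned '11ANLIRC', offset=19
After 12 (tell()): offset=19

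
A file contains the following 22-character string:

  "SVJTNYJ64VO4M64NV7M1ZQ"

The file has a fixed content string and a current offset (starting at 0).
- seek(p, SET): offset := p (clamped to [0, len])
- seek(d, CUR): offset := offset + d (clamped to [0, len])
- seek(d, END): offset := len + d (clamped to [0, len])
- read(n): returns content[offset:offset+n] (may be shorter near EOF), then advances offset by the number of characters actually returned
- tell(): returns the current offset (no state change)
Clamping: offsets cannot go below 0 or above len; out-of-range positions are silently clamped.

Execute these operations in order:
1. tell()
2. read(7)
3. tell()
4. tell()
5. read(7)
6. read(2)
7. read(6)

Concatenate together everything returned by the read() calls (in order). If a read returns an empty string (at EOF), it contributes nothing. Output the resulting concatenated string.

Answer: SVJTNYJ64VO4M64NV7M1ZQ

Derivation:
After 1 (tell()): offset=0
After 2 (read(7)): returned 'SVJTNYJ', offset=7
After 3 (tell()): offset=7
After 4 (tell()): offset=7
After 5 (read(7)): returned '64VO4M6', offset=14
After 6 (read(2)): returned '4N', offset=16
After 7 (read(6)): returned 'V7M1ZQ', offset=22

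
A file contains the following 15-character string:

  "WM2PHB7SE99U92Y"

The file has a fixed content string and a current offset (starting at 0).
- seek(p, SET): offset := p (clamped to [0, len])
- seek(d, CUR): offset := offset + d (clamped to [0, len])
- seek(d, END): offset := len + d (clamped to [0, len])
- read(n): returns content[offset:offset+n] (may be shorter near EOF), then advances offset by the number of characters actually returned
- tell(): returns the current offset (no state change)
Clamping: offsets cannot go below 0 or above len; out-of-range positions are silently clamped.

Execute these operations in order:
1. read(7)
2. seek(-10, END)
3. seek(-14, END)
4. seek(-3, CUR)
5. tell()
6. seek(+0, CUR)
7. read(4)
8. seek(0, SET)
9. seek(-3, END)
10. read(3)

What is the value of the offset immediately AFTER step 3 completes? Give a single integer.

Answer: 1

Derivation:
After 1 (read(7)): returned 'WM2PHB7', offset=7
After 2 (seek(-10, END)): offset=5
After 3 (seek(-14, END)): offset=1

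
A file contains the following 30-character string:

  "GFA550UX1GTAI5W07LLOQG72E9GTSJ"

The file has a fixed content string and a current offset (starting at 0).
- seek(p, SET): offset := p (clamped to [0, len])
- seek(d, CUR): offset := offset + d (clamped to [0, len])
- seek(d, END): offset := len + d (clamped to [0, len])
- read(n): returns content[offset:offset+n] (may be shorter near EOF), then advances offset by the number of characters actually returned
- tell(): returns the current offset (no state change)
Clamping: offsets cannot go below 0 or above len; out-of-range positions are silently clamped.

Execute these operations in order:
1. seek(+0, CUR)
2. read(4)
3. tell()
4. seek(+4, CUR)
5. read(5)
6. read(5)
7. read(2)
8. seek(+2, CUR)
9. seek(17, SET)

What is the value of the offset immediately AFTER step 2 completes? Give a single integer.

After 1 (seek(+0, CUR)): offset=0
After 2 (read(4)): returned 'GFA5', offset=4

Answer: 4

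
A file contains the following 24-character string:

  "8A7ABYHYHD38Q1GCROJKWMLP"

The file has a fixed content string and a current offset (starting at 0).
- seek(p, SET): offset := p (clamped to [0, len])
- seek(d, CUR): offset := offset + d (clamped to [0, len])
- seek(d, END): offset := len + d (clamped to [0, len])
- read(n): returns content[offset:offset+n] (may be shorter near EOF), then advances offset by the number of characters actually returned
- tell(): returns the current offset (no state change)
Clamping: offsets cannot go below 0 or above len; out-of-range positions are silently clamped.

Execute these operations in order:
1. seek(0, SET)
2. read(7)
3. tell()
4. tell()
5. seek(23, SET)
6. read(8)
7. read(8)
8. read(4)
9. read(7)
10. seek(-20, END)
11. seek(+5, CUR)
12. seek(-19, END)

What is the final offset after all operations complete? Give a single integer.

After 1 (seek(0, SET)): offset=0
After 2 (read(7)): returned '8A7ABYH', offset=7
After 3 (tell()): offset=7
After 4 (tell()): offset=7
After 5 (seek(23, SET)): offset=23
After 6 (read(8)): returned 'P', offset=24
After 7 (read(8)): returned '', offset=24
After 8 (read(4)): returned '', offset=24
After 9 (read(7)): returned '', offset=24
After 10 (seek(-20, END)): offset=4
After 11 (seek(+5, CUR)): offset=9
After 12 (seek(-19, END)): offset=5

Answer: 5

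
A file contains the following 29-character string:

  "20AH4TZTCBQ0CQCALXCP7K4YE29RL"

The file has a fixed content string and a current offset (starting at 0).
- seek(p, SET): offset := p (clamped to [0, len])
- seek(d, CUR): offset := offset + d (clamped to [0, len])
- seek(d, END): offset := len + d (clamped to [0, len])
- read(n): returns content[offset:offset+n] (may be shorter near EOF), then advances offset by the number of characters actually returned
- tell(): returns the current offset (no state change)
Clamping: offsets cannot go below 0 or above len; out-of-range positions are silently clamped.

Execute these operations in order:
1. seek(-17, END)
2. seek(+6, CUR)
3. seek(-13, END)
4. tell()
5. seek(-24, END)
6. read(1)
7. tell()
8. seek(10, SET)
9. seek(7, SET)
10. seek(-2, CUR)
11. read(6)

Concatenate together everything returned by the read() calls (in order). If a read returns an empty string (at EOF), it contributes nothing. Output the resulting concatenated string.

After 1 (seek(-17, END)): offset=12
After 2 (seek(+6, CUR)): offset=18
After 3 (seek(-13, END)): offset=16
After 4 (tell()): offset=16
After 5 (seek(-24, END)): offset=5
After 6 (read(1)): returned 'T', offset=6
After 7 (tell()): offset=6
After 8 (seek(10, SET)): offset=10
After 9 (seek(7, SET)): offset=7
After 10 (seek(-2, CUR)): offset=5
After 11 (read(6)): returned 'TZTCBQ', offset=11

Answer: TTZTCBQ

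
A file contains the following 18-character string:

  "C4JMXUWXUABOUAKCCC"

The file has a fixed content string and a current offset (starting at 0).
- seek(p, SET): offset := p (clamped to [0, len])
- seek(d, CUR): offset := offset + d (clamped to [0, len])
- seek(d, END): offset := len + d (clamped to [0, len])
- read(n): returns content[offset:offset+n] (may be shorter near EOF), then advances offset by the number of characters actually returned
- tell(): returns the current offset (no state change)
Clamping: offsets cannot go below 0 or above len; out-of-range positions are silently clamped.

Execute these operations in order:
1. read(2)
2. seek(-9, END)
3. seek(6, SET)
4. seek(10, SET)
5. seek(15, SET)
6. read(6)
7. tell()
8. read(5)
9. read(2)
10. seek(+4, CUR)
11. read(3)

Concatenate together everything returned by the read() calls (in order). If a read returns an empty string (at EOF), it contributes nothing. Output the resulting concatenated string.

Answer: C4CCC

Derivation:
After 1 (read(2)): returned 'C4', offset=2
After 2 (seek(-9, END)): offset=9
After 3 (seek(6, SET)): offset=6
After 4 (seek(10, SET)): offset=10
After 5 (seek(15, SET)): offset=15
After 6 (read(6)): returned 'CCC', offset=18
After 7 (tell()): offset=18
After 8 (read(5)): returned '', offset=18
After 9 (read(2)): returned '', offset=18
After 10 (seek(+4, CUR)): offset=18
After 11 (read(3)): returned '', offset=18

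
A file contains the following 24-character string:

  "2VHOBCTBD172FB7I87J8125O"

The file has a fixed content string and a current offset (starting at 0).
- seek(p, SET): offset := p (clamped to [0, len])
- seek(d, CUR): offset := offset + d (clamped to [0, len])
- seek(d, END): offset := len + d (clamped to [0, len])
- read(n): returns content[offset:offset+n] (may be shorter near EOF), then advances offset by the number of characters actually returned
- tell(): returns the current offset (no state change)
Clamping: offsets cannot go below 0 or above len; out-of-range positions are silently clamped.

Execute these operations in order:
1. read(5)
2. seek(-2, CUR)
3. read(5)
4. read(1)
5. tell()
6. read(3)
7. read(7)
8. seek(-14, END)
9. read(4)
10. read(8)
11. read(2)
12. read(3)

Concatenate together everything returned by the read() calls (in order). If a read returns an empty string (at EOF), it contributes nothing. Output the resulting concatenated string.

Answer: 2VHOBOBCTBD172FB7I87J72FB7I87J8125O

Derivation:
After 1 (read(5)): returned '2VHOB', offset=5
After 2 (seek(-2, CUR)): offset=3
After 3 (read(5)): returned 'OBCTB', offset=8
After 4 (read(1)): returned 'D', offset=9
After 5 (tell()): offset=9
After 6 (read(3)): returned '172', offset=12
After 7 (read(7)): returned 'FB7I87J', offset=19
After 8 (seek(-14, END)): offset=10
After 9 (read(4)): returned '72FB', offset=14
After 10 (read(8)): returned '7I87J812', offset=22
After 11 (read(2)): returned '5O', offset=24
After 12 (read(3)): returned '', offset=24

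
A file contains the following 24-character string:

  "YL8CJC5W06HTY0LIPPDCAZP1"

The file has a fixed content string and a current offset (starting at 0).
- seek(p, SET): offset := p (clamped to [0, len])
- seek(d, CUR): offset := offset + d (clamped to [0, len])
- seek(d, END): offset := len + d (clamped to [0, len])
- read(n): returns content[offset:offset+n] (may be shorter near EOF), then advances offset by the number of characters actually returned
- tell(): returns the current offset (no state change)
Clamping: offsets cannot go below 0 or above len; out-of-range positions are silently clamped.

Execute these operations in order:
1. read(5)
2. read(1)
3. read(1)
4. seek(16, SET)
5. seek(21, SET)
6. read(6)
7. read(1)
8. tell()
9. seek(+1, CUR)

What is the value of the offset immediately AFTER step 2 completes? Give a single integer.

After 1 (read(5)): returned 'YL8CJ', offset=5
After 2 (read(1)): returned 'C', offset=6

Answer: 6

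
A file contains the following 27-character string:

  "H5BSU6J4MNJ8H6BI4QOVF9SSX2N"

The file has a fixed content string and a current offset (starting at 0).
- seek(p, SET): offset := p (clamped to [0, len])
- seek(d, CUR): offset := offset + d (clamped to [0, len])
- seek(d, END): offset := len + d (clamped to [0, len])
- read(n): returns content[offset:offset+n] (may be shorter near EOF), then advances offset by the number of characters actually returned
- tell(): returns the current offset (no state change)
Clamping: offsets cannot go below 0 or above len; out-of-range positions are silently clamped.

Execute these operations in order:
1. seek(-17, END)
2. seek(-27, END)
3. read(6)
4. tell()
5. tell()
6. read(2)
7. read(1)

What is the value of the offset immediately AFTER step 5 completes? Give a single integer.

After 1 (seek(-17, END)): offset=10
After 2 (seek(-27, END)): offset=0
After 3 (read(6)): returned 'H5BSU6', offset=6
After 4 (tell()): offset=6
After 5 (tell()): offset=6

Answer: 6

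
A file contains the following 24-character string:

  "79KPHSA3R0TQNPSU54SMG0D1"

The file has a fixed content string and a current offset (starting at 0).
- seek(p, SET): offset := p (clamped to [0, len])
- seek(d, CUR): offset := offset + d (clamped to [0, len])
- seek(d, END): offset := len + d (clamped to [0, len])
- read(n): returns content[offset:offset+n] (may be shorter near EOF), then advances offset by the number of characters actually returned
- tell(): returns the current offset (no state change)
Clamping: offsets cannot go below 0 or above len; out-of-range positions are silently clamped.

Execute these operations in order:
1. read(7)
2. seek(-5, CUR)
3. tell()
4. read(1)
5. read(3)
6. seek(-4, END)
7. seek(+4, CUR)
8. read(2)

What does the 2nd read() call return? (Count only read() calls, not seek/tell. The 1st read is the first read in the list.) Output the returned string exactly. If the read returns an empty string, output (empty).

After 1 (read(7)): returned '79KPHSA', offset=7
After 2 (seek(-5, CUR)): offset=2
After 3 (tell()): offset=2
After 4 (read(1)): returned 'K', offset=3
After 5 (read(3)): returned 'PHS', offset=6
After 6 (seek(-4, END)): offset=20
After 7 (seek(+4, CUR)): offset=24
After 8 (read(2)): returned '', offset=24

Answer: K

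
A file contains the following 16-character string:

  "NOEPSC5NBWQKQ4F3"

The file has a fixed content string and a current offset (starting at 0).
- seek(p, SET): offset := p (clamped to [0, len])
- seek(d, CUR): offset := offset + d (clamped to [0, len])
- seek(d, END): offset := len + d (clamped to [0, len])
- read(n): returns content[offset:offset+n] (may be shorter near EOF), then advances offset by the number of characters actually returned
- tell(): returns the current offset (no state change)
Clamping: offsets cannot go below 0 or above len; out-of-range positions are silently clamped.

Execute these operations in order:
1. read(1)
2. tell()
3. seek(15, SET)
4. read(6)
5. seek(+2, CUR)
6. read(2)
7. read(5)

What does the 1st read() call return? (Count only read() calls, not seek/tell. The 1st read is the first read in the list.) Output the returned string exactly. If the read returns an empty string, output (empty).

After 1 (read(1)): returned 'N', offset=1
After 2 (tell()): offset=1
After 3 (seek(15, SET)): offset=15
After 4 (read(6)): returned '3', offset=16
After 5 (seek(+2, CUR)): offset=16
After 6 (read(2)): returned '', offset=16
After 7 (read(5)): returned '', offset=16

Answer: N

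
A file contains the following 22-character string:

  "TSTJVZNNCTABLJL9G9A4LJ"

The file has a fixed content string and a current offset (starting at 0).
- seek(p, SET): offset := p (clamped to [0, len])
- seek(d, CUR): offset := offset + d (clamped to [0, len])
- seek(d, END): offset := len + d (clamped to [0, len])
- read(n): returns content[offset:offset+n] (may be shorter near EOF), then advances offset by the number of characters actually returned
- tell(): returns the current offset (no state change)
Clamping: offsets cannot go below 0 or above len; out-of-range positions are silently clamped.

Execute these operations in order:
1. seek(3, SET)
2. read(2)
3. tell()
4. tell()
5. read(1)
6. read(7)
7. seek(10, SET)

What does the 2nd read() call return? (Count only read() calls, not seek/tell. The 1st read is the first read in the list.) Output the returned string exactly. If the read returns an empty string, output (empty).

Answer: Z

Derivation:
After 1 (seek(3, SET)): offset=3
After 2 (read(2)): returned 'JV', offset=5
After 3 (tell()): offset=5
After 4 (tell()): offset=5
After 5 (read(1)): returned 'Z', offset=6
After 6 (read(7)): returned 'NNCTABL', offset=13
After 7 (seek(10, SET)): offset=10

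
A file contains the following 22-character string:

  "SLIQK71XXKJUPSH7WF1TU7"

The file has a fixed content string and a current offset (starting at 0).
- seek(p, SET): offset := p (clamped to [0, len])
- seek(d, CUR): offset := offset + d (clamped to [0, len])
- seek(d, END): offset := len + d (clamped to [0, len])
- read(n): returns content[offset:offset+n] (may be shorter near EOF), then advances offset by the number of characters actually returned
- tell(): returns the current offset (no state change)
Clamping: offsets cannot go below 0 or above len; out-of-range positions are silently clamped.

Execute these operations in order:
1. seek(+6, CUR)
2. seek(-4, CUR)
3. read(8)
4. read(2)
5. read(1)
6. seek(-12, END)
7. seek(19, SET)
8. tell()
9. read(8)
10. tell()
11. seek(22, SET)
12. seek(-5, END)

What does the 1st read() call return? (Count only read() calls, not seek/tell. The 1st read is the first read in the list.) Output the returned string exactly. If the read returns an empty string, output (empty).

Answer: IQK71XXK

Derivation:
After 1 (seek(+6, CUR)): offset=6
After 2 (seek(-4, CUR)): offset=2
After 3 (read(8)): returned 'IQK71XXK', offset=10
After 4 (read(2)): returned 'JU', offset=12
After 5 (read(1)): returned 'P', offset=13
After 6 (seek(-12, END)): offset=10
After 7 (seek(19, SET)): offset=19
After 8 (tell()): offset=19
After 9 (read(8)): returned 'TU7', offset=22
After 10 (tell()): offset=22
After 11 (seek(22, SET)): offset=22
After 12 (seek(-5, END)): offset=17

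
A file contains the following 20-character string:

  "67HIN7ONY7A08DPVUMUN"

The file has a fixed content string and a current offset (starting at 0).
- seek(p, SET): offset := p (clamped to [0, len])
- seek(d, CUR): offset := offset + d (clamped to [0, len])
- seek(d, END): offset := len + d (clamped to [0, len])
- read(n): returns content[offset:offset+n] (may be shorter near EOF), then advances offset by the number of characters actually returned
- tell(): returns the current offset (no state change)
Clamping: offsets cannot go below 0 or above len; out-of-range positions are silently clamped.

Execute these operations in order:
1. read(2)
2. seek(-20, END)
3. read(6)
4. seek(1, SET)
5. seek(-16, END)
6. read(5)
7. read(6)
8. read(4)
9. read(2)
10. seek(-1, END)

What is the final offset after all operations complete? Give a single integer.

Answer: 19

Derivation:
After 1 (read(2)): returned '67', offset=2
After 2 (seek(-20, END)): offset=0
After 3 (read(6)): returned '67HIN7', offset=6
After 4 (seek(1, SET)): offset=1
After 5 (seek(-16, END)): offset=4
After 6 (read(5)): returned 'N7ONY', offset=9
After 7 (read(6)): returned '7A08DP', offset=15
After 8 (read(4)): returned 'VUMU', offset=19
After 9 (read(2)): returned 'N', offset=20
After 10 (seek(-1, END)): offset=19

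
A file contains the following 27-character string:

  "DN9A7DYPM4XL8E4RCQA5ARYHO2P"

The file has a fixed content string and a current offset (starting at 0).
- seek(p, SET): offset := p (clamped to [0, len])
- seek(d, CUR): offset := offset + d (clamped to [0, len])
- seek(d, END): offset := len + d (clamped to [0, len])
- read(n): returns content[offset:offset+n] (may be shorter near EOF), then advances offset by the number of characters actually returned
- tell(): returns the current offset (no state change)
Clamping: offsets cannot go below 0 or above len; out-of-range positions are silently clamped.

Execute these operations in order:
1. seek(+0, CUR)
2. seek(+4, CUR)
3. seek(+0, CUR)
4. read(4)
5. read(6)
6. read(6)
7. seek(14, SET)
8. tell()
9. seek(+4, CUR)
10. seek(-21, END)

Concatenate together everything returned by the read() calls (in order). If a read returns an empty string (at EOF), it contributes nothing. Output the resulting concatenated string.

After 1 (seek(+0, CUR)): offset=0
After 2 (seek(+4, CUR)): offset=4
After 3 (seek(+0, CUR)): offset=4
After 4 (read(4)): returned '7DYP', offset=8
After 5 (read(6)): returned 'M4XL8E', offset=14
After 6 (read(6)): returned '4RCQA5', offset=20
After 7 (seek(14, SET)): offset=14
After 8 (tell()): offset=14
After 9 (seek(+4, CUR)): offset=18
After 10 (seek(-21, END)): offset=6

Answer: 7DYPM4XL8E4RCQA5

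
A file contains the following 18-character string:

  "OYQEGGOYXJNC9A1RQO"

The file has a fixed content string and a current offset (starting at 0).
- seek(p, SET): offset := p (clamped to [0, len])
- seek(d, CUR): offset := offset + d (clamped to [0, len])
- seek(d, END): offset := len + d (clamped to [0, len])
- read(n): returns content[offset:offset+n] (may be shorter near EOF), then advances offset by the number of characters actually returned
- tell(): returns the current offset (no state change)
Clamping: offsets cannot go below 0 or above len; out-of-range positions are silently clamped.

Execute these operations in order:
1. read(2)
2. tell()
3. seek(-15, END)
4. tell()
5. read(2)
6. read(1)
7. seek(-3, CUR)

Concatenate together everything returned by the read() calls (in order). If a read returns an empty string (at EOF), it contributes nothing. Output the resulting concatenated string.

Answer: OYEGG

Derivation:
After 1 (read(2)): returned 'OY', offset=2
After 2 (tell()): offset=2
After 3 (seek(-15, END)): offset=3
After 4 (tell()): offset=3
After 5 (read(2)): returned 'EG', offset=5
After 6 (read(1)): returned 'G', offset=6
After 7 (seek(-3, CUR)): offset=3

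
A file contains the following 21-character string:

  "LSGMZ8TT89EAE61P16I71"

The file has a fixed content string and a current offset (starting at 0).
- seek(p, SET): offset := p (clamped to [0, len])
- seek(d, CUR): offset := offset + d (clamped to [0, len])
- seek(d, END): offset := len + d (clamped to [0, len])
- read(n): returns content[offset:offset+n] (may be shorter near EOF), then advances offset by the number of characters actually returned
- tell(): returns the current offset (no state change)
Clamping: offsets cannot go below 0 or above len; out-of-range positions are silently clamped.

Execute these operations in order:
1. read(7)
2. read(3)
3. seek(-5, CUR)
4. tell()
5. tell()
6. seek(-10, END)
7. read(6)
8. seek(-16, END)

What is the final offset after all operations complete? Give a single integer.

Answer: 5

Derivation:
After 1 (read(7)): returned 'LSGMZ8T', offset=7
After 2 (read(3)): returned 'T89', offset=10
After 3 (seek(-5, CUR)): offset=5
After 4 (tell()): offset=5
After 5 (tell()): offset=5
After 6 (seek(-10, END)): offset=11
After 7 (read(6)): returned 'AE61P1', offset=17
After 8 (seek(-16, END)): offset=5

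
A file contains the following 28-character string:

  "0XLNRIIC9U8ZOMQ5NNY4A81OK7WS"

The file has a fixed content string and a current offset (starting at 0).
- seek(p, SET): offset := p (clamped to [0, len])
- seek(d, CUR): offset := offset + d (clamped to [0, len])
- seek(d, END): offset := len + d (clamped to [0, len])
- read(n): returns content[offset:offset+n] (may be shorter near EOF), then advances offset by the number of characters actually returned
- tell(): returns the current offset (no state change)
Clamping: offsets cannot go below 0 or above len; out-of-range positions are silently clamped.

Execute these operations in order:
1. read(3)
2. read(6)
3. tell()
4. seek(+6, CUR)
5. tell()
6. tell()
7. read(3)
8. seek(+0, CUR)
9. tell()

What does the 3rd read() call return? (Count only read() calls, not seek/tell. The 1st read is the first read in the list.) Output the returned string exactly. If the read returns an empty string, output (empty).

Answer: 5NN

Derivation:
After 1 (read(3)): returned '0XL', offset=3
After 2 (read(6)): returned 'NRIIC9', offset=9
After 3 (tell()): offset=9
After 4 (seek(+6, CUR)): offset=15
After 5 (tell()): offset=15
After 6 (tell()): offset=15
After 7 (read(3)): returned '5NN', offset=18
After 8 (seek(+0, CUR)): offset=18
After 9 (tell()): offset=18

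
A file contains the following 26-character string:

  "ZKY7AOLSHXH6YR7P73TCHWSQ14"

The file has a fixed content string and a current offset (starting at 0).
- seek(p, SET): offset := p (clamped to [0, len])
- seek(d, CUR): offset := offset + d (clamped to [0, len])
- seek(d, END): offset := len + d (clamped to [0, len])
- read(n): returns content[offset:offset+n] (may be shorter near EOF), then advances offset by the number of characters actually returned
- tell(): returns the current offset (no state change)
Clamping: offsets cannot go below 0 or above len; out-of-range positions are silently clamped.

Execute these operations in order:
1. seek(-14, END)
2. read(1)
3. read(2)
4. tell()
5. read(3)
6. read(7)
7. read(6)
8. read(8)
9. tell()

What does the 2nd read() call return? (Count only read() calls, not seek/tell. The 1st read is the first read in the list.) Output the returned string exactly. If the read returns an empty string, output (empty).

After 1 (seek(-14, END)): offset=12
After 2 (read(1)): returned 'Y', offset=13
After 3 (read(2)): returned 'R7', offset=15
After 4 (tell()): offset=15
After 5 (read(3)): returned 'P73', offset=18
After 6 (read(7)): returned 'TCHWSQ1', offset=25
After 7 (read(6)): returned '4', offset=26
After 8 (read(8)): returned '', offset=26
After 9 (tell()): offset=26

Answer: R7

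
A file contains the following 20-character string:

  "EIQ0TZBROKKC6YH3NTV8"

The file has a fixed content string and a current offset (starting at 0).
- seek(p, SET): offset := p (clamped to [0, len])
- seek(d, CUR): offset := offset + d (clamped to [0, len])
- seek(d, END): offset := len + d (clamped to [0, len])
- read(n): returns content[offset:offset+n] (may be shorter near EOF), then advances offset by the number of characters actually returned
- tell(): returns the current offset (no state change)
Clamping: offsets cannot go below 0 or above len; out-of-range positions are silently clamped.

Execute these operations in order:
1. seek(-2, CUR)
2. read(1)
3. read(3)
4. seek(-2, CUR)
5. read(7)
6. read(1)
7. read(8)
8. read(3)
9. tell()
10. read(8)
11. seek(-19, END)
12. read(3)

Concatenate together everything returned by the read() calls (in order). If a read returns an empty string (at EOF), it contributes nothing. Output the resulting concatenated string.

Answer: EIQ0Q0TZBROKKC6YH3NTV8IQ0

Derivation:
After 1 (seek(-2, CUR)): offset=0
After 2 (read(1)): returned 'E', offset=1
After 3 (read(3)): returned 'IQ0', offset=4
After 4 (seek(-2, CUR)): offset=2
After 5 (read(7)): returned 'Q0TZBRO', offset=9
After 6 (read(1)): returned 'K', offset=10
After 7 (read(8)): returned 'KC6YH3NT', offset=18
After 8 (read(3)): returned 'V8', offset=20
After 9 (tell()): offset=20
After 10 (read(8)): returned '', offset=20
After 11 (seek(-19, END)): offset=1
After 12 (read(3)): returned 'IQ0', offset=4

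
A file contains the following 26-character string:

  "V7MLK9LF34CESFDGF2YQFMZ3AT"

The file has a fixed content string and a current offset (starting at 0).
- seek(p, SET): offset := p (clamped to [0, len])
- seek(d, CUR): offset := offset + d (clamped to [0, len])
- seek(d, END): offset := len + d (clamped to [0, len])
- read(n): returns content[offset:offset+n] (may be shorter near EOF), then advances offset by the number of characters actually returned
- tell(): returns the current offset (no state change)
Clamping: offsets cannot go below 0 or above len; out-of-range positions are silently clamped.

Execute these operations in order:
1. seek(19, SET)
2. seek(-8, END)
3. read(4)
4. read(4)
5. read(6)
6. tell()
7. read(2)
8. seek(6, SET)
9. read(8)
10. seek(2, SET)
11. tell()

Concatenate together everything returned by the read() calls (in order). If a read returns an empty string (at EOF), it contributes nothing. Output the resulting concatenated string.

Answer: YQFMZ3ATLF34CESF

Derivation:
After 1 (seek(19, SET)): offset=19
After 2 (seek(-8, END)): offset=18
After 3 (read(4)): returned 'YQFM', offset=22
After 4 (read(4)): returned 'Z3AT', offset=26
After 5 (read(6)): returned '', offset=26
After 6 (tell()): offset=26
After 7 (read(2)): returned '', offset=26
After 8 (seek(6, SET)): offset=6
After 9 (read(8)): returned 'LF34CESF', offset=14
After 10 (seek(2, SET)): offset=2
After 11 (tell()): offset=2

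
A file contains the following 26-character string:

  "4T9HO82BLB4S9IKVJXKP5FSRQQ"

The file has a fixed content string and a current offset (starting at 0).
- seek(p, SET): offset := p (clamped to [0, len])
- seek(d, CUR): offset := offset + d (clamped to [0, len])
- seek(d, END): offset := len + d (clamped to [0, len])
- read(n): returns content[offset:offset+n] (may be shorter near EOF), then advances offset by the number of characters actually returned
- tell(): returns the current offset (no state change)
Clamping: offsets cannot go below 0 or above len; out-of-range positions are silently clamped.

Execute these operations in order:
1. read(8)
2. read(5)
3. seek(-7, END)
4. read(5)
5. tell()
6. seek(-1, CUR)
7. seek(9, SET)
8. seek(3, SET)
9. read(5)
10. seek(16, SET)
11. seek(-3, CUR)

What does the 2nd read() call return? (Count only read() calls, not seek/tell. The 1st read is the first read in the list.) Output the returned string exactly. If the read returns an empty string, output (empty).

After 1 (read(8)): returned '4T9HO82B', offset=8
After 2 (read(5)): returned 'LB4S9', offset=13
After 3 (seek(-7, END)): offset=19
After 4 (read(5)): returned 'P5FSR', offset=24
After 5 (tell()): offset=24
After 6 (seek(-1, CUR)): offset=23
After 7 (seek(9, SET)): offset=9
After 8 (seek(3, SET)): offset=3
After 9 (read(5)): returned 'HO82B', offset=8
After 10 (seek(16, SET)): offset=16
After 11 (seek(-3, CUR)): offset=13

Answer: LB4S9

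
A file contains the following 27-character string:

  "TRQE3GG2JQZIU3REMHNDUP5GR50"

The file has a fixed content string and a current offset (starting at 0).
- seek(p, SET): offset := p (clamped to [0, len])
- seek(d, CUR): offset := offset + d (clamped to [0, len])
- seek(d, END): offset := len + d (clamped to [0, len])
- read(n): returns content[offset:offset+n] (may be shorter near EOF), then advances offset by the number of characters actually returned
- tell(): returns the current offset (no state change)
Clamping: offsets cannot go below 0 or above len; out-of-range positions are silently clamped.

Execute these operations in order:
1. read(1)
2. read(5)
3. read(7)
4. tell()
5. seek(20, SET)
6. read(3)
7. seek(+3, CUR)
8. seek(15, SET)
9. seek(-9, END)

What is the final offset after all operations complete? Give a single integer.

After 1 (read(1)): returned 'T', offset=1
After 2 (read(5)): returned 'RQE3G', offset=6
After 3 (read(7)): returned 'G2JQZIU', offset=13
After 4 (tell()): offset=13
After 5 (seek(20, SET)): offset=20
After 6 (read(3)): returned 'UP5', offset=23
After 7 (seek(+3, CUR)): offset=26
After 8 (seek(15, SET)): offset=15
After 9 (seek(-9, END)): offset=18

Answer: 18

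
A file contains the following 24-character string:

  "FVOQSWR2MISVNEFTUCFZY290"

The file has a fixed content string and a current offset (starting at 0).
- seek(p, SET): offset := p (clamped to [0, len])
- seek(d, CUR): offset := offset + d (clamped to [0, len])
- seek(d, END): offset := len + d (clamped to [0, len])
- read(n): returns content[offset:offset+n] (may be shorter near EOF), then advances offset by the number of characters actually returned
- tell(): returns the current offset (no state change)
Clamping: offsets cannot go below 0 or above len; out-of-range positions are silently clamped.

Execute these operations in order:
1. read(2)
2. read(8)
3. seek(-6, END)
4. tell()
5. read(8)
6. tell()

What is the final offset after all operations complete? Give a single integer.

After 1 (read(2)): returned 'FV', offset=2
After 2 (read(8)): returned 'OQSWR2MI', offset=10
After 3 (seek(-6, END)): offset=18
After 4 (tell()): offset=18
After 5 (read(8)): returned 'FZY290', offset=24
After 6 (tell()): offset=24

Answer: 24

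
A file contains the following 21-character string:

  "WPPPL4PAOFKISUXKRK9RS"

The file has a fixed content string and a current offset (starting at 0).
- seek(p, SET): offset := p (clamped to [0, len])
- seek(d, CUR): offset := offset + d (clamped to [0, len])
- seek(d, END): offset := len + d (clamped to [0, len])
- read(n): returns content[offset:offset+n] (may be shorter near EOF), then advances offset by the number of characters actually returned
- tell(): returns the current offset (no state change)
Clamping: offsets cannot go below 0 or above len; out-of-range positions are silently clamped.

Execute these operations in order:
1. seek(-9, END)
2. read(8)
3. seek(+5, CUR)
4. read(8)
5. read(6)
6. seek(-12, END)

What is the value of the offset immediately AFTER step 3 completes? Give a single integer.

Answer: 21

Derivation:
After 1 (seek(-9, END)): offset=12
After 2 (read(8)): returned 'SUXKRK9R', offset=20
After 3 (seek(+5, CUR)): offset=21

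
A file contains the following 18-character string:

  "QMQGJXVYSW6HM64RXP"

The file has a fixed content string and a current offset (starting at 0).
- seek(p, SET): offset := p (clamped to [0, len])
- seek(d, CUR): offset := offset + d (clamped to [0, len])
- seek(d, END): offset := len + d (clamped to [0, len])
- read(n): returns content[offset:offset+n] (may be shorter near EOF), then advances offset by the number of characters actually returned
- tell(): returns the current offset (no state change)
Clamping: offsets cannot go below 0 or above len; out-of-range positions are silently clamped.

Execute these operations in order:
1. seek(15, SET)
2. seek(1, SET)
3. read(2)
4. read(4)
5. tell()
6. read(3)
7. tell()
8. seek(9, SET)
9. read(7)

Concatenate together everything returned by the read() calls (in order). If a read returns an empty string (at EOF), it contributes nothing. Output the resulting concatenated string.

After 1 (seek(15, SET)): offset=15
After 2 (seek(1, SET)): offset=1
After 3 (read(2)): returned 'MQ', offset=3
After 4 (read(4)): returned 'GJXV', offset=7
After 5 (tell()): offset=7
After 6 (read(3)): returned 'YSW', offset=10
After 7 (tell()): offset=10
After 8 (seek(9, SET)): offset=9
After 9 (read(7)): returned 'W6HM64R', offset=16

Answer: MQGJXVYSWW6HM64R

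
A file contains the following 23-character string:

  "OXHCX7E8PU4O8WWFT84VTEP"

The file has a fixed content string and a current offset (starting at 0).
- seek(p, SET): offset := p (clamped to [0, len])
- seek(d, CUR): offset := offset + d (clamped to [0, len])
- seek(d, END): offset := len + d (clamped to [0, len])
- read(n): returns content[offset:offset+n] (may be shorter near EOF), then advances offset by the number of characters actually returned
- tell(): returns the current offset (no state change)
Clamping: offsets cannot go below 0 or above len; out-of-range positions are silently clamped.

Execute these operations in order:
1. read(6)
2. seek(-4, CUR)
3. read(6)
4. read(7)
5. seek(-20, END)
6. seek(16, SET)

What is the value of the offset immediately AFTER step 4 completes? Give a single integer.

After 1 (read(6)): returned 'OXHCX7', offset=6
After 2 (seek(-4, CUR)): offset=2
After 3 (read(6)): returned 'HCX7E8', offset=8
After 4 (read(7)): returned 'PU4O8WW', offset=15

Answer: 15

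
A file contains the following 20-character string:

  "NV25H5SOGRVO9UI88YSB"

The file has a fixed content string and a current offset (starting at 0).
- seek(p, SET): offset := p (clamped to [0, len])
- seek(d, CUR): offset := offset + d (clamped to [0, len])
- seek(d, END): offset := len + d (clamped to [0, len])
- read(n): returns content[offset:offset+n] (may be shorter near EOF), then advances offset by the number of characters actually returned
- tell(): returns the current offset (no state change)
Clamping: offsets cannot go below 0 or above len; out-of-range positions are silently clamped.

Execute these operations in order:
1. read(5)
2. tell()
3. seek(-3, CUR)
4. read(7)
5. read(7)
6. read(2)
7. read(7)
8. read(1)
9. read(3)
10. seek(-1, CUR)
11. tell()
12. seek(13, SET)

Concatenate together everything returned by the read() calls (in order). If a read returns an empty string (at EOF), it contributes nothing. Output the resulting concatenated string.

Answer: NV25H25H5SOGRVO9UI88YSB

Derivation:
After 1 (read(5)): returned 'NV25H', offset=5
After 2 (tell()): offset=5
After 3 (seek(-3, CUR)): offset=2
After 4 (read(7)): returned '25H5SOG', offset=9
After 5 (read(7)): returned 'RVO9UI8', offset=16
After 6 (read(2)): returned '8Y', offset=18
After 7 (read(7)): returned 'SB', offset=20
After 8 (read(1)): returned '', offset=20
After 9 (read(3)): returned '', offset=20
After 10 (seek(-1, CUR)): offset=19
After 11 (tell()): offset=19
After 12 (seek(13, SET)): offset=13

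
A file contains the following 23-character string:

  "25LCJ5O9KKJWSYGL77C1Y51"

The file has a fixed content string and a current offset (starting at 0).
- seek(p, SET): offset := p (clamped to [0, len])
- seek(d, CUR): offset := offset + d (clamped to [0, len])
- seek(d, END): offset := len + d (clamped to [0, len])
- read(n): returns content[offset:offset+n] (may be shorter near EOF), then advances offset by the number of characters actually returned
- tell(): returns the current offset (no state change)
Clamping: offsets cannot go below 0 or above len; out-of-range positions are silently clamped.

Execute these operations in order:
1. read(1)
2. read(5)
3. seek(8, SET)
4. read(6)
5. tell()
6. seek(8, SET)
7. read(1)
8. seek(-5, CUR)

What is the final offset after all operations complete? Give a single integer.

Answer: 4

Derivation:
After 1 (read(1)): returned '2', offset=1
After 2 (read(5)): returned '5LCJ5', offset=6
After 3 (seek(8, SET)): offset=8
After 4 (read(6)): returned 'KKJWSY', offset=14
After 5 (tell()): offset=14
After 6 (seek(8, SET)): offset=8
After 7 (read(1)): returned 'K', offset=9
After 8 (seek(-5, CUR)): offset=4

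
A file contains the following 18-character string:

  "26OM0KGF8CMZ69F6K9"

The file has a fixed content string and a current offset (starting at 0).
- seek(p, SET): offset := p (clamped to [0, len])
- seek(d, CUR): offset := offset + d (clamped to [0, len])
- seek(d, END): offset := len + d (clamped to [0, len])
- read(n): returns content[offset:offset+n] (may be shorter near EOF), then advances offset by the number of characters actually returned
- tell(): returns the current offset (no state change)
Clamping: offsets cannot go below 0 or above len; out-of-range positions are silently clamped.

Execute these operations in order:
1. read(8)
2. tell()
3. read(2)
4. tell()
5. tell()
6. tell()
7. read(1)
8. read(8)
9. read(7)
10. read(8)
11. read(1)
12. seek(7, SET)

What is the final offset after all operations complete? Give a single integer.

After 1 (read(8)): returned '26OM0KGF', offset=8
After 2 (tell()): offset=8
After 3 (read(2)): returned '8C', offset=10
After 4 (tell()): offset=10
After 5 (tell()): offset=10
After 6 (tell()): offset=10
After 7 (read(1)): returned 'M', offset=11
After 8 (read(8)): returned 'Z69F6K9', offset=18
After 9 (read(7)): returned '', offset=18
After 10 (read(8)): returned '', offset=18
After 11 (read(1)): returned '', offset=18
After 12 (seek(7, SET)): offset=7

Answer: 7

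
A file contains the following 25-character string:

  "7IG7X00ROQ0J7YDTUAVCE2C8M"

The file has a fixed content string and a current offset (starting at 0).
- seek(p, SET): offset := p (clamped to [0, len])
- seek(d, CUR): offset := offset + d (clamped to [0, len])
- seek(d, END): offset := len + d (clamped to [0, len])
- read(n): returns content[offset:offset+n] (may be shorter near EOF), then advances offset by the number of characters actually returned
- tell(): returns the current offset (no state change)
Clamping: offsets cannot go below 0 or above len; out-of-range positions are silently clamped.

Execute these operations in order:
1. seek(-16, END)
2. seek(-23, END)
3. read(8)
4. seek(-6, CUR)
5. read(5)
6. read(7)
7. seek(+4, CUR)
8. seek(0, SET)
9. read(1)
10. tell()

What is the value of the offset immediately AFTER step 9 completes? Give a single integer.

After 1 (seek(-16, END)): offset=9
After 2 (seek(-23, END)): offset=2
After 3 (read(8)): returned 'G7X00ROQ', offset=10
After 4 (seek(-6, CUR)): offset=4
After 5 (read(5)): returned 'X00RO', offset=9
After 6 (read(7)): returned 'Q0J7YDT', offset=16
After 7 (seek(+4, CUR)): offset=20
After 8 (seek(0, SET)): offset=0
After 9 (read(1)): returned '7', offset=1

Answer: 1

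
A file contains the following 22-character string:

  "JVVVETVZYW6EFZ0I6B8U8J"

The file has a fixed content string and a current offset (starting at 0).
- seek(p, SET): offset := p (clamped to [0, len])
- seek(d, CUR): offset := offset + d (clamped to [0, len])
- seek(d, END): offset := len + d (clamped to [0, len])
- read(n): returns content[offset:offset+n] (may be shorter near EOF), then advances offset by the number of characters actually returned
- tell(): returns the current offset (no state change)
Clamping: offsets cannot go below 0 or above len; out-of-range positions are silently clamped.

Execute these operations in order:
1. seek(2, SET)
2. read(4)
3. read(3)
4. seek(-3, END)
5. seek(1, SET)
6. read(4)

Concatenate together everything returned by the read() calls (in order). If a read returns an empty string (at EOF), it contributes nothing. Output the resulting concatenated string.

Answer: VVETVZYVVVE

Derivation:
After 1 (seek(2, SET)): offset=2
After 2 (read(4)): returned 'VVET', offset=6
After 3 (read(3)): returned 'VZY', offset=9
After 4 (seek(-3, END)): offset=19
After 5 (seek(1, SET)): offset=1
After 6 (read(4)): returned 'VVVE', offset=5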